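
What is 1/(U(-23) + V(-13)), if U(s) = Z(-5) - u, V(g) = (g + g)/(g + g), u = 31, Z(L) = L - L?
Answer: -1/30 ≈ -0.033333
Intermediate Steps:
Z(L) = 0
V(g) = 1 (V(g) = (2*g)/((2*g)) = (2*g)*(1/(2*g)) = 1)
U(s) = -31 (U(s) = 0 - 1*31 = 0 - 31 = -31)
1/(U(-23) + V(-13)) = 1/(-31 + 1) = 1/(-30) = -1/30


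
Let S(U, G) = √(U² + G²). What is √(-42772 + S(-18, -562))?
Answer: √(-42772 + 2*√79042) ≈ 205.45*I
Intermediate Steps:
S(U, G) = √(G² + U²)
√(-42772 + S(-18, -562)) = √(-42772 + √((-562)² + (-18)²)) = √(-42772 + √(315844 + 324)) = √(-42772 + √316168) = √(-42772 + 2*√79042)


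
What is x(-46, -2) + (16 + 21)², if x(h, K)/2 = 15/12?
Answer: 2743/2 ≈ 1371.5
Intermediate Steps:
x(h, K) = 5/2 (x(h, K) = 2*(15/12) = 2*(15*(1/12)) = 2*(5/4) = 5/2)
x(-46, -2) + (16 + 21)² = 5/2 + (16 + 21)² = 5/2 + 37² = 5/2 + 1369 = 2743/2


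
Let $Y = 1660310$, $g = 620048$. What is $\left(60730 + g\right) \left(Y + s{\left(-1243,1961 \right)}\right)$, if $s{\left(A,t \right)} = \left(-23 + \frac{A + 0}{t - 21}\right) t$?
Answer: $\frac{1065779763298173}{970} \approx 1.0987 \cdot 10^{12}$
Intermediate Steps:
$s{\left(A,t \right)} = t \left(-23 + \frac{A}{-21 + t}\right)$ ($s{\left(A,t \right)} = \left(-23 + \frac{A}{-21 + t}\right) t = t \left(-23 + \frac{A}{-21 + t}\right)$)
$\left(60730 + g\right) \left(Y + s{\left(-1243,1961 \right)}\right) = \left(60730 + 620048\right) \left(1660310 + \frac{1961 \left(483 - 1243 - 45103\right)}{-21 + 1961}\right) = 680778 \left(1660310 + \frac{1961 \left(483 - 1243 - 45103\right)}{1940}\right) = 680778 \left(1660310 + 1961 \cdot \frac{1}{1940} \left(-45863\right)\right) = 680778 \left(1660310 - \frac{89937343}{1940}\right) = 680778 \cdot \frac{3131064057}{1940} = \frac{1065779763298173}{970}$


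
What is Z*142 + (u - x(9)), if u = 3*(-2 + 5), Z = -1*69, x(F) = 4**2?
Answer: -9805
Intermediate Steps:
x(F) = 16
Z = -69
u = 9 (u = 3*3 = 9)
Z*142 + (u - x(9)) = -69*142 + (9 - 1*16) = -9798 + (9 - 16) = -9798 - 7 = -9805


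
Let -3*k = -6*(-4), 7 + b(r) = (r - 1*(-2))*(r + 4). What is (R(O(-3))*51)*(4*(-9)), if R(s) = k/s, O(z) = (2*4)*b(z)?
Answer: -459/2 ≈ -229.50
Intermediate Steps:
b(r) = -7 + (2 + r)*(4 + r) (b(r) = -7 + (r - 1*(-2))*(r + 4) = -7 + (r + 2)*(4 + r) = -7 + (2 + r)*(4 + r))
O(z) = 8 + 8*z**2 + 48*z (O(z) = (2*4)*(1 + z**2 + 6*z) = 8*(1 + z**2 + 6*z) = 8 + 8*z**2 + 48*z)
k = -8 (k = -(-2)*(-4) = -1/3*24 = -8)
R(s) = -8/s
(R(O(-3))*51)*(4*(-9)) = (-8/(8 + 8*(-3)**2 + 48*(-3))*51)*(4*(-9)) = (-8/(8 + 8*9 - 144)*51)*(-36) = (-8/(8 + 72 - 144)*51)*(-36) = (-8/(-64)*51)*(-36) = (-8*(-1/64)*51)*(-36) = ((1/8)*51)*(-36) = (51/8)*(-36) = -459/2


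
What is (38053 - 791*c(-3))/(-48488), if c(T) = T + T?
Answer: -42799/48488 ≈ -0.88267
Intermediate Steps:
c(T) = 2*T
(38053 - 791*c(-3))/(-48488) = (38053 - 1582*(-3))/(-48488) = (38053 - 791*(-6))*(-1/48488) = (38053 + 4746)*(-1/48488) = 42799*(-1/48488) = -42799/48488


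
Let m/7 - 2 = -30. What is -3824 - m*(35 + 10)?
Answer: 4996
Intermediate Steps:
m = -196 (m = 14 + 7*(-30) = 14 - 210 = -196)
-3824 - m*(35 + 10) = -3824 - (-196)*(35 + 10) = -3824 - (-196)*45 = -3824 - 1*(-8820) = -3824 + 8820 = 4996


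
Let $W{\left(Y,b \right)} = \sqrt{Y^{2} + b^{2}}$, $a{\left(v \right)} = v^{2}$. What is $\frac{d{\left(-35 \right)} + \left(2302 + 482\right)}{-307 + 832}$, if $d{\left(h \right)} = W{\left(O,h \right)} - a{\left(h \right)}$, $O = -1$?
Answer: $\frac{1559}{525} + \frac{\sqrt{1226}}{525} \approx 3.0362$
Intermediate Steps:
$d{\left(h \right)} = \sqrt{1 + h^{2}} - h^{2}$ ($d{\left(h \right)} = \sqrt{\left(-1\right)^{2} + h^{2}} - h^{2} = \sqrt{1 + h^{2}} - h^{2}$)
$\frac{d{\left(-35 \right)} + \left(2302 + 482\right)}{-307 + 832} = \frac{\left(\sqrt{1 + \left(-35\right)^{2}} - \left(-35\right)^{2}\right) + \left(2302 + 482\right)}{-307 + 832} = \frac{\left(\sqrt{1 + 1225} - 1225\right) + 2784}{525} = \left(\left(\sqrt{1226} - 1225\right) + 2784\right) \frac{1}{525} = \left(\left(-1225 + \sqrt{1226}\right) + 2784\right) \frac{1}{525} = \left(1559 + \sqrt{1226}\right) \frac{1}{525} = \frac{1559}{525} + \frac{\sqrt{1226}}{525}$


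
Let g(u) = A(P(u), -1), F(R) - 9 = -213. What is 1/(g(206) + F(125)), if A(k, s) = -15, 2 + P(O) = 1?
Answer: -1/219 ≈ -0.0045662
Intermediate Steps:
F(R) = -204 (F(R) = 9 - 213 = -204)
P(O) = -1 (P(O) = -2 + 1 = -1)
g(u) = -15
1/(g(206) + F(125)) = 1/(-15 - 204) = 1/(-219) = -1/219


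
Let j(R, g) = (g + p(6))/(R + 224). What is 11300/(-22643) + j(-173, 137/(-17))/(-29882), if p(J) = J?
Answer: -292756149695/586627915242 ≈ -0.49905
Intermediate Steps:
j(R, g) = (6 + g)/(224 + R) (j(R, g) = (g + 6)/(R + 224) = (6 + g)/(224 + R))
11300/(-22643) + j(-173, 137/(-17))/(-29882) = 11300/(-22643) + ((6 + 137/(-17))/(224 - 173))/(-29882) = 11300*(-1/22643) + ((6 + 137*(-1/17))/51)*(-1/29882) = -11300/22643 + ((6 - 137/17)/51)*(-1/29882) = -11300/22643 + ((1/51)*(-35/17))*(-1/29882) = -11300/22643 - 35/867*(-1/29882) = -11300/22643 + 35/25907694 = -292756149695/586627915242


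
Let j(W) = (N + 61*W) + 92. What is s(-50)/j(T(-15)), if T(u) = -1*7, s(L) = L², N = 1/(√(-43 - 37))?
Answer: -67000000/8978001 + 10000*I*√5/8978001 ≈ -7.4627 + 0.0024906*I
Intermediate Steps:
N = -I*√5/20 (N = 1/(√(-80)) = 1/(4*I*√5) = -I*√5/20 ≈ -0.1118*I)
T(u) = -7
j(W) = 92 + 61*W - I*√5/20 (j(W) = (-I*√5/20 + 61*W) + 92 = (61*W - I*√5/20) + 92 = 92 + 61*W - I*√5/20)
s(-50)/j(T(-15)) = (-50)²/(92 + 61*(-7) - I*√5/20) = 2500/(92 - 427 - I*√5/20) = 2500/(-335 - I*√5/20)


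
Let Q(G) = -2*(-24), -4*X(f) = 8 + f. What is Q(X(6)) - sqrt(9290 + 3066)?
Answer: 48 - 2*sqrt(3089) ≈ -63.158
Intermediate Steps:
X(f) = -2 - f/4 (X(f) = -(8 + f)/4 = -2 - f/4)
Q(G) = 48
Q(X(6)) - sqrt(9290 + 3066) = 48 - sqrt(9290 + 3066) = 48 - sqrt(12356) = 48 - 2*sqrt(3089)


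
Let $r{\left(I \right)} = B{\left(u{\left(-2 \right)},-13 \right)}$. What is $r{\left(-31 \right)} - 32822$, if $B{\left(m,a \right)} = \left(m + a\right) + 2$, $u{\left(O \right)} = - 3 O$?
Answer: $-32827$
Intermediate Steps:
$B{\left(m,a \right)} = 2 + a + m$ ($B{\left(m,a \right)} = \left(a + m\right) + 2 = 2 + a + m$)
$r{\left(I \right)} = -5$ ($r{\left(I \right)} = 2 - 13 - -6 = 2 - 13 + 6 = -5$)
$r{\left(-31 \right)} - 32822 = -5 - 32822 = -32827$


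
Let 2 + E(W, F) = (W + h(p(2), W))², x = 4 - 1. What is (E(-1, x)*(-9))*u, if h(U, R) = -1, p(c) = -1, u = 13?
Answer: -234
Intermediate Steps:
x = 3
E(W, F) = -2 + (-1 + W)² (E(W, F) = -2 + (W - 1)² = -2 + (-1 + W)²)
(E(-1, x)*(-9))*u = ((-2 + (-1 - 1)²)*(-9))*13 = ((-2 + (-2)²)*(-9))*13 = ((-2 + 4)*(-9))*13 = (2*(-9))*13 = -18*13 = -234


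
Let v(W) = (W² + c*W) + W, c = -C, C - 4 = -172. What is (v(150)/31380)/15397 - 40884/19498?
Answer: -329208216149/157010199238 ≈ -2.0967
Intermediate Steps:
C = -168 (C = 4 - 172 = -168)
c = 168 (c = -1*(-168) = 168)
v(W) = W² + 169*W (v(W) = (W² + 168*W) + W = W² + 169*W)
(v(150)/31380)/15397 - 40884/19498 = ((150*(169 + 150))/31380)/15397 - 40884/19498 = ((150*319)*(1/31380))*(1/15397) - 40884*1/19498 = (47850*(1/31380))*(1/15397) - 20442/9749 = (1595/1046)*(1/15397) - 20442/9749 = 1595/16105262 - 20442/9749 = -329208216149/157010199238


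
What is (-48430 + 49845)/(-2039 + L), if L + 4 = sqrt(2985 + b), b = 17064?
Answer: -192723/276920 - 283*sqrt(20049)/830760 ≈ -0.74419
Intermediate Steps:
L = -4 + sqrt(20049) (L = -4 + sqrt(2985 + 17064) = -4 + sqrt(20049) ≈ 137.59)
(-48430 + 49845)/(-2039 + L) = (-48430 + 49845)/(-2039 + (-4 + sqrt(20049))) = 1415/(-2043 + sqrt(20049))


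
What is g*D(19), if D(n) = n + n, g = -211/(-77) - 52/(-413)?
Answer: 494798/4543 ≈ 108.91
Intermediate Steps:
g = 13021/4543 (g = -211*(-1/77) - 52*(-1/413) = 211/77 + 52/413 = 13021/4543 ≈ 2.8662)
D(n) = 2*n
g*D(19) = 13021*(2*19)/4543 = (13021/4543)*38 = 494798/4543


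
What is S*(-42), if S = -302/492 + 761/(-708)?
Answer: 343133/4838 ≈ 70.925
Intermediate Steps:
S = -49019/29028 (S = -302*1/492 + 761*(-1/708) = -151/246 - 761/708 = -49019/29028 ≈ -1.6887)
S*(-42) = -49019/29028*(-42) = 343133/4838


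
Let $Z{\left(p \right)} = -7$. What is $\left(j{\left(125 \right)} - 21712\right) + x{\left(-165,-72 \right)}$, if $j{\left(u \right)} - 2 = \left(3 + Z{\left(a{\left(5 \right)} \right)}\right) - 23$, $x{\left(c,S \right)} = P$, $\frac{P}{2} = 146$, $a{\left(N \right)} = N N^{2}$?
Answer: $-21445$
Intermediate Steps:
$a{\left(N \right)} = N^{3}$
$P = 292$ ($P = 2 \cdot 146 = 292$)
$x{\left(c,S \right)} = 292$
$j{\left(u \right)} = -25$ ($j{\left(u \right)} = 2 + \left(\left(3 - 7\right) - 23\right) = 2 - 27 = -25$)
$\left(j{\left(125 \right)} - 21712\right) + x{\left(-165,-72 \right)} = \left(-25 - 21712\right) + 292 = -21737 + 292 = -21445$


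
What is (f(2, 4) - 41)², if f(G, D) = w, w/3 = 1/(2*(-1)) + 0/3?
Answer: 7225/4 ≈ 1806.3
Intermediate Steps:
w = -3/2 (w = 3*(1/(2*(-1)) + 0/3) = 3*((½)*(-1) + 0*(⅓)) = 3*(-½ + 0) = 3*(-½) = -3/2 ≈ -1.5000)
f(G, D) = -3/2
(f(2, 4) - 41)² = (-3/2 - 41)² = (-85/2)² = 7225/4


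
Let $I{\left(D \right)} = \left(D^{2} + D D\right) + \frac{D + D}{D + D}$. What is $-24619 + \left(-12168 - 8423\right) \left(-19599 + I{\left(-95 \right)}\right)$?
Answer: $31850249$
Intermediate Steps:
$I{\left(D \right)} = 1 + 2 D^{2}$ ($I{\left(D \right)} = \left(D^{2} + D^{2}\right) + \frac{2 D}{2 D} = 2 D^{2} + 2 D \frac{1}{2 D} = 2 D^{2} + 1 = 1 + 2 D^{2}$)
$-24619 + \left(-12168 - 8423\right) \left(-19599 + I{\left(-95 \right)}\right) = -24619 + \left(-12168 - 8423\right) \left(-19599 + \left(1 + 2 \left(-95\right)^{2}\right)\right) = -24619 - 20591 \left(-19599 + \left(1 + 2 \cdot 9025\right)\right) = -24619 - 20591 \left(-19599 + \left(1 + 18050\right)\right) = -24619 - 20591 \left(-19599 + 18051\right) = -24619 - -31874868 = -24619 + 31874868 = 31850249$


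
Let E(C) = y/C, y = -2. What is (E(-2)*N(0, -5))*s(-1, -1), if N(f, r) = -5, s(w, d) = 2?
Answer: -10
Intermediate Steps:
E(C) = -2/C
(E(-2)*N(0, -5))*s(-1, -1) = (-2/(-2)*(-5))*2 = (-2*(-½)*(-5))*2 = (1*(-5))*2 = -5*2 = -10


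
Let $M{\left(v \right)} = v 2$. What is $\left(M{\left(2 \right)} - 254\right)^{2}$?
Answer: $62500$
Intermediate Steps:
$M{\left(v \right)} = 2 v$
$\left(M{\left(2 \right)} - 254\right)^{2} = \left(2 \cdot 2 - 254\right)^{2} = \left(4 - 254\right)^{2} = \left(-250\right)^{2} = 62500$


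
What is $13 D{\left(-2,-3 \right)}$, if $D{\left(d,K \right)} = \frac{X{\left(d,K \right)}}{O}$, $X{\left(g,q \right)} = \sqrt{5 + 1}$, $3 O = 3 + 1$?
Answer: $\frac{39 \sqrt{6}}{4} \approx 23.883$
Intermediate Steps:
$O = \frac{4}{3}$ ($O = \frac{3 + 1}{3} = \frac{1}{3} \cdot 4 = \frac{4}{3} \approx 1.3333$)
$X{\left(g,q \right)} = \sqrt{6}$
$D{\left(d,K \right)} = \frac{3 \sqrt{6}}{4}$ ($D{\left(d,K \right)} = \frac{\sqrt{6}}{\frac{4}{3}} = \sqrt{6} \cdot \frac{3}{4} = \frac{3 \sqrt{6}}{4}$)
$13 D{\left(-2,-3 \right)} = 13 \frac{3 \sqrt{6}}{4} = \frac{39 \sqrt{6}}{4}$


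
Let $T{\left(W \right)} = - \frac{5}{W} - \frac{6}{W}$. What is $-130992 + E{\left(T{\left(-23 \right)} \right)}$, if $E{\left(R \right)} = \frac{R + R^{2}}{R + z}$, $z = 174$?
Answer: $- \frac{12090430234}{92299} \approx -1.3099 \cdot 10^{5}$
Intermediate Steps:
$T{\left(W \right)} = - \frac{11}{W}$
$E{\left(R \right)} = \frac{R + R^{2}}{174 + R}$ ($E{\left(R \right)} = \frac{R + R^{2}}{R + 174} = \frac{R + R^{2}}{174 + R}$)
$-130992 + E{\left(T{\left(-23 \right)} \right)} = -130992 + \frac{- \frac{11}{-23} \left(1 - \frac{11}{-23}\right)}{174 - \frac{11}{-23}} = -130992 + \frac{\left(-11\right) \left(- \frac{1}{23}\right) \left(1 - - \frac{11}{23}\right)}{174 - - \frac{11}{23}} = -130992 + \frac{11 \left(1 + \frac{11}{23}\right)}{23 \left(174 + \frac{11}{23}\right)} = -130992 + \frac{11}{23} \frac{1}{\frac{4013}{23}} \cdot \frac{34}{23} = -130992 + \frac{11}{23} \cdot \frac{23}{4013} \cdot \frac{34}{23} = -130992 + \frac{374}{92299} = - \frac{12090430234}{92299}$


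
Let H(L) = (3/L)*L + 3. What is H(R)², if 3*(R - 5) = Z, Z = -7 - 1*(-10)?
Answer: 36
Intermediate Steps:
Z = 3 (Z = -7 + 10 = 3)
R = 6 (R = 5 + (⅓)*3 = 5 + 1 = 6)
H(L) = 6 (H(L) = 3 + 3 = 6)
H(R)² = 6² = 36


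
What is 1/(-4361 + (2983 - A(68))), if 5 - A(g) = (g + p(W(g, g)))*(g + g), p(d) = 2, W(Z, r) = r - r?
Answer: 1/8137 ≈ 0.00012290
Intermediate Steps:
W(Z, r) = 0
A(g) = 5 - 2*g*(2 + g) (A(g) = 5 - (g + 2)*(g + g) = 5 - (2 + g)*2*g = 5 - 2*g*(2 + g))
1/(-4361 + (2983 - A(68))) = 1/(-4361 + (2983 - (5 - 4*68 - 2*68²))) = 1/(-4361 + (2983 - (5 - 272 - 2*4624))) = 1/(-4361 + (2983 - (5 - 272 - 9248))) = 1/(-4361 + (2983 - 1*(-9515))) = 1/(-4361 + (2983 + 9515)) = 1/(-4361 + 12498) = 1/8137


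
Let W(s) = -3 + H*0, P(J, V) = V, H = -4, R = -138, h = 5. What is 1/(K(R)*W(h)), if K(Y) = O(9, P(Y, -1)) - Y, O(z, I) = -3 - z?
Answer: -1/378 ≈ -0.0026455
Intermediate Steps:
K(Y) = -12 - Y (K(Y) = (-3 - 1*9) - Y = (-3 - 9) - Y = -12 - Y)
W(s) = -3 (W(s) = -3 - 4*0 = -3 + 0 = -3)
1/(K(R)*W(h)) = 1/((-12 - 1*(-138))*(-3)) = 1/((-12 + 138)*(-3)) = 1/(126*(-3)) = 1/(-378) = -1/378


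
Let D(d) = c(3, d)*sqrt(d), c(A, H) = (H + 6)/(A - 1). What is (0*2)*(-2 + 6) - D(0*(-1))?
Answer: 0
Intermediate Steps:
c(A, H) = (6 + H)/(-1 + A)
D(d) = sqrt(d)*(3 + d/2) (D(d) = ((6 + d)/(-1 + 3))*sqrt(d) = ((6 + d)/2)*sqrt(d) = (3 + d/2)*sqrt(d) = sqrt(d)*(3 + d/2))
(0*2)*(-2 + 6) - D(0*(-1)) = (0*2)*(-2 + 6) - sqrt(0*(-1))*(6 + 0*(-1))/2 = 0*4 - sqrt(0)*(6 + 0)/2 = 0 - 0*6/2 = 0 - 1*0 = 0 + 0 = 0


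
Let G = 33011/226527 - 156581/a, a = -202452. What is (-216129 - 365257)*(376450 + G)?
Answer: -1672875905300692413529/7643474034 ≈ -2.1886e+11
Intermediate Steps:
G = 14050989053/15286948068 (G = 33011/226527 - 156581/(-202452) = 33011*(1/226527) - 156581*(-1/202452) = 33011/226527 + 156581/202452 = 14050989053/15286948068 ≈ 0.91915)
(-216129 - 365257)*(376450 + G) = (-216129 - 365257)*(376450 + 14050989053/15286948068) = -581386*5754785651187653/15286948068 = -1672875905300692413529/7643474034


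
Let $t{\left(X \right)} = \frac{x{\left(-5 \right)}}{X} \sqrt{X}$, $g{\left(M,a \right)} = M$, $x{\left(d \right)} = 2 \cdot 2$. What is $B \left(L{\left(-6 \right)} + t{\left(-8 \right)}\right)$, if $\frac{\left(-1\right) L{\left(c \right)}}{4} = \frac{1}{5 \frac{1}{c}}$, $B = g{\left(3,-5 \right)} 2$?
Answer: $\frac{144}{5} - 6 i \sqrt{2} \approx 28.8 - 8.4853 i$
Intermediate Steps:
$x{\left(d \right)} = 4$
$B = 6$ ($B = 3 \cdot 2 = 6$)
$L{\left(c \right)} = - \frac{4 c}{5}$ ($L{\left(c \right)} = - \frac{4}{5 \frac{1}{c}} = - 4 \frac{c}{5} = - \frac{4 c}{5}$)
$t{\left(X \right)} = \frac{4}{\sqrt{X}}$ ($t{\left(X \right)} = \frac{4}{X} \sqrt{X} = \frac{4}{\sqrt{X}}$)
$B \left(L{\left(-6 \right)} + t{\left(-8 \right)}\right) = 6 \left(\left(- \frac{4}{5}\right) \left(-6\right) + \frac{4}{2 i \sqrt{2}}\right) = 6 \left(\frac{24}{5} + 4 \left(- \frac{i \sqrt{2}}{4}\right)\right) = 6 \left(\frac{24}{5} - i \sqrt{2}\right) = \frac{144}{5} - 6 i \sqrt{2}$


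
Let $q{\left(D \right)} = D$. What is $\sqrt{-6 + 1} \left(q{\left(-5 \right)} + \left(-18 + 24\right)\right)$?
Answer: $i \sqrt{5} \approx 2.2361 i$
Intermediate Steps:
$\sqrt{-6 + 1} \left(q{\left(-5 \right)} + \left(-18 + 24\right)\right) = \sqrt{-6 + 1} \left(-5 + \left(-18 + 24\right)\right) = \sqrt{-5} \left(-5 + 6\right) = i \sqrt{5} \cdot 1 = i \sqrt{5}$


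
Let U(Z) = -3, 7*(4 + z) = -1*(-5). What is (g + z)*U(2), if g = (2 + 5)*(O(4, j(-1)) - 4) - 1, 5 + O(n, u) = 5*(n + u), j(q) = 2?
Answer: -2997/7 ≈ -428.14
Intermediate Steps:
O(n, u) = -5 + 5*n + 5*u (O(n, u) = -5 + 5*(n + u) = -5 + (5*n + 5*u) = -5 + 5*n + 5*u)
z = -23/7 (z = -4 + (-1*(-5))/7 = -4 + (⅐)*5 = -4 + 5/7 = -23/7 ≈ -3.2857)
g = 146 (g = (2 + 5)*((-5 + 5*4 + 5*2) - 4) - 1 = 7*((-5 + 20 + 10) - 4) - 1 = 7*(25 - 4) - 1 = 7*21 - 1 = 147 - 1 = 146)
(g + z)*U(2) = (146 - 23/7)*(-3) = (999/7)*(-3) = -2997/7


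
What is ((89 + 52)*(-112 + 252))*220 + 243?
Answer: 4343043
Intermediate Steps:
((89 + 52)*(-112 + 252))*220 + 243 = (141*140)*220 + 243 = 19740*220 + 243 = 4342800 + 243 = 4343043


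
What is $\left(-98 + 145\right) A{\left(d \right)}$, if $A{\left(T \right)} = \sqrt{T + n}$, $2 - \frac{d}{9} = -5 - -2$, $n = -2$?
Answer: $47 \sqrt{43} \approx 308.2$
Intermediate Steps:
$d = 45$ ($d = 18 - 9 \left(-5 - -2\right) = 18 - 9 \left(-5 + 2\right) = 18 - -27 = 18 + 27 = 45$)
$A{\left(T \right)} = \sqrt{-2 + T}$ ($A{\left(T \right)} = \sqrt{T - 2} = \sqrt{-2 + T}$)
$\left(-98 + 145\right) A{\left(d \right)} = \left(-98 + 145\right) \sqrt{-2 + 45} = 47 \sqrt{43}$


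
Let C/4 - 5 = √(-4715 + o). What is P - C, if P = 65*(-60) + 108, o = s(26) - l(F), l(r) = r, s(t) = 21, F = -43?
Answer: -3812 - 4*I*√4651 ≈ -3812.0 - 272.79*I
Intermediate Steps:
o = 64 (o = 21 - 1*(-43) = 21 + 43 = 64)
C = 20 + 4*I*√4651 (C = 20 + 4*√(-4715 + 64) = 20 + 4*√(-4651) = 20 + 4*(I*√4651) = 20 + 4*I*√4651 ≈ 20.0 + 272.79*I)
P = -3792 (P = -3900 + 108 = -3792)
P - C = -3792 - (20 + 4*I*√4651) = -3792 + (-20 - 4*I*√4651) = -3812 - 4*I*√4651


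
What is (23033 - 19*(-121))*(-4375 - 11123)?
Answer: -392595336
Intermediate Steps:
(23033 - 19*(-121))*(-4375 - 11123) = (23033 + 2299)*(-15498) = 25332*(-15498) = -392595336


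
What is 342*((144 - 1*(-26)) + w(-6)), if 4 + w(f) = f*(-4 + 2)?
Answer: 60876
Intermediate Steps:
w(f) = -4 - 2*f (w(f) = -4 + f*(-4 + 2) = -4 + f*(-2) = -4 - 2*f)
342*((144 - 1*(-26)) + w(-6)) = 342*((144 - 1*(-26)) + (-4 - 2*(-6))) = 342*((144 + 26) + (-4 + 12)) = 342*(170 + 8) = 342*178 = 60876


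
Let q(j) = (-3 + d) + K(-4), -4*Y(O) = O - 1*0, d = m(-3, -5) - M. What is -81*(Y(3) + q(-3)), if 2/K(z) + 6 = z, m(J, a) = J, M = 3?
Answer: 16119/20 ≈ 805.95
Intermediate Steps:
K(z) = 2/(-6 + z)
d = -6 (d = -3 - 1*3 = -3 - 3 = -6)
Y(O) = -O/4 (Y(O) = -(O - 1*0)/4 = -(O + 0)/4 = -O/4)
q(j) = -46/5 (q(j) = (-3 - 6) + 2/(-6 - 4) = -9 + 2/(-10) = -9 + 2*(-⅒) = -9 - ⅕ = -46/5)
-81*(Y(3) + q(-3)) = -81*(-¼*3 - 46/5) = -81*(-¾ - 46/5) = -81*(-199/20) = 16119/20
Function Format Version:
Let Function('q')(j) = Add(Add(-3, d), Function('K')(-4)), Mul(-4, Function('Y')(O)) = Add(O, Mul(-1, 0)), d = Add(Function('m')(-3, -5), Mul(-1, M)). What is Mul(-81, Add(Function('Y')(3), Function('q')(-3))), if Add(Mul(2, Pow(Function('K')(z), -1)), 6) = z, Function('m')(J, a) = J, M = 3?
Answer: Rational(16119, 20) ≈ 805.95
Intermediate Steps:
Function('K')(z) = Mul(2, Pow(Add(-6, z), -1))
d = -6 (d = Add(-3, Mul(-1, 3)) = Add(-3, -3) = -6)
Function('Y')(O) = Mul(Rational(-1, 4), O) (Function('Y')(O) = Mul(Rational(-1, 4), Add(O, Mul(-1, 0))) = Mul(Rational(-1, 4), Add(O, 0)) = Mul(Rational(-1, 4), O))
Function('q')(j) = Rational(-46, 5) (Function('q')(j) = Add(Add(-3, -6), Mul(2, Pow(Add(-6, -4), -1))) = Add(-9, Mul(2, Pow(-10, -1))) = Add(-9, Mul(2, Rational(-1, 10))) = Add(-9, Rational(-1, 5)) = Rational(-46, 5))
Mul(-81, Add(Function('Y')(3), Function('q')(-3))) = Mul(-81, Add(Mul(Rational(-1, 4), 3), Rational(-46, 5))) = Mul(-81, Add(Rational(-3, 4), Rational(-46, 5))) = Mul(-81, Rational(-199, 20)) = Rational(16119, 20)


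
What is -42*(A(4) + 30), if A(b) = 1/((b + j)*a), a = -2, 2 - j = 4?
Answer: -2499/2 ≈ -1249.5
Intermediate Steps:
j = -2 (j = 2 - 1*4 = 2 - 4 = -2)
A(b) = -1/(2*(-2 + b)) (A(b) = 1/((b - 2)*(-2)) = -½/(-2 + b) = -1/(2*(-2 + b)))
-42*(A(4) + 30) = -42*(-1/(-4 + 2*4) + 30) = -42*(-1/(-4 + 8) + 30) = -42*(-1/4 + 30) = -42*(-1*¼ + 30) = -42*(-¼ + 30) = -42*119/4 = -2499/2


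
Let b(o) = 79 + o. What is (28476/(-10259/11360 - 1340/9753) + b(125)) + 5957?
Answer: -2444741833333/115278427 ≈ -21207.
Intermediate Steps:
(28476/(-10259/11360 - 1340/9753) + b(125)) + 5957 = (28476/(-10259/11360 - 1340/9753) + (79 + 125)) + 5957 = (28476/(-10259*1/11360 - 1340*1/9753) + 204) + 5957 = (28476/(-10259/11360 - 1340/9753) + 204) + 5957 = (28476/(-115278427/110794080) + 204) + 5957 = (28476*(-110794080/115278427) + 204) + 5957 = (-3154972222080/115278427 + 204) + 5957 = -3131455422972/115278427 + 5957 = -2444741833333/115278427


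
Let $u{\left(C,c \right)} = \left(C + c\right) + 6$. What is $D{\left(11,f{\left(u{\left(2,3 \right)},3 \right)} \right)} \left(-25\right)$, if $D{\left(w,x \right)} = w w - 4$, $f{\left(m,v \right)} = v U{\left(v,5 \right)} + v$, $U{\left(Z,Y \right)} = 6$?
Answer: $-2925$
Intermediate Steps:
$u{\left(C,c \right)} = 6 + C + c$
$f{\left(m,v \right)} = 7 v$ ($f{\left(m,v \right)} = v 6 + v = 6 v + v = 7 v$)
$D{\left(w,x \right)} = -4 + w^{2}$ ($D{\left(w,x \right)} = w^{2} - 4 = -4 + w^{2}$)
$D{\left(11,f{\left(u{\left(2,3 \right)},3 \right)} \right)} \left(-25\right) = \left(-4 + 11^{2}\right) \left(-25\right) = \left(-4 + 121\right) \left(-25\right) = 117 \left(-25\right) = -2925$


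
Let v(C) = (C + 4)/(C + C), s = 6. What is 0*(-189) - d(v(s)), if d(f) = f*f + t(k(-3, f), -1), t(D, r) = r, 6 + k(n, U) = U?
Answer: 11/36 ≈ 0.30556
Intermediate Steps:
k(n, U) = -6 + U
v(C) = (4 + C)/(2*C) (v(C) = (4 + C)/((2*C)) = (4 + C)*(1/(2*C)) = (4 + C)/(2*C))
d(f) = -1 + f² (d(f) = f*f - 1 = f² - 1 = -1 + f²)
0*(-189) - d(v(s)) = 0*(-189) - (-1 + ((½)*(4 + 6)/6)²) = 0 - (-1 + ((½)*(⅙)*10)²) = 0 - (-1 + (⅚)²) = 0 - (-1 + 25/36) = 0 - 1*(-11/36) = 0 + 11/36 = 11/36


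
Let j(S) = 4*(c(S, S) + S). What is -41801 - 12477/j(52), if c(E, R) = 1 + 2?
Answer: -9208697/220 ≈ -41858.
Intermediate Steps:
c(E, R) = 3
j(S) = 12 + 4*S (j(S) = 4*(3 + S) = 12 + 4*S)
-41801 - 12477/j(52) = -41801 - 12477/(12 + 4*52) = -41801 - 12477/(12 + 208) = -41801 - 12477/220 = -9208697/220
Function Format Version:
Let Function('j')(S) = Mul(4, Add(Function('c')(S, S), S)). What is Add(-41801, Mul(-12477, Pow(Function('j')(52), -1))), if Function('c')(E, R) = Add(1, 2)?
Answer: Rational(-9208697, 220) ≈ -41858.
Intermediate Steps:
Function('c')(E, R) = 3
Function('j')(S) = Add(12, Mul(4, S)) (Function('j')(S) = Mul(4, Add(3, S)) = Add(12, Mul(4, S)))
Add(-41801, Mul(-12477, Pow(Function('j')(52), -1))) = Add(-41801, Mul(-12477, Pow(Add(12, Mul(4, 52)), -1))) = Add(-41801, Mul(-12477, Pow(Add(12, 208), -1))) = Add(-41801, Mul(-12477, Pow(220, -1))) = Add(-41801, Mul(-12477, Rational(1, 220))) = Add(-41801, Rational(-12477, 220)) = Rational(-9208697, 220)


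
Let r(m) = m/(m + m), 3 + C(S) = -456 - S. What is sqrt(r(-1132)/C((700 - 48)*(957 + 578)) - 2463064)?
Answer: I*sqrt(9877474187574309854)/2002558 ≈ 1569.4*I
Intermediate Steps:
C(S) = -459 - S (C(S) = -3 + (-456 - S) = -459 - S)
r(m) = 1/2 (r(m) = m/((2*m)) = m*(1/(2*m)) = 1/2)
sqrt(r(-1132)/C((700 - 48)*(957 + 578)) - 2463064) = sqrt(1/(2*(-459 - (700 - 48)*(957 + 578))) - 2463064) = sqrt(1/(2*(-459 - 652*1535)) - 2463064) = sqrt(1/(2*(-459 - 1*1000820)) - 2463064) = sqrt(1/(2*(-459 - 1000820)) - 2463064) = sqrt((1/2)/(-1001279) - 2463064) = sqrt((1/2)*(-1/1001279) - 2463064) = sqrt(-1/2002558 - 2463064) = sqrt(-4932428517713/2002558) = I*sqrt(9877474187574309854)/2002558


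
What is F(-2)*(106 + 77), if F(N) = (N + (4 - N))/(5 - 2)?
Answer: 244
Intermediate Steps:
F(N) = 4/3
F(-2)*(106 + 77) = 4*(106 + 77)/3 = (4/3)*183 = 244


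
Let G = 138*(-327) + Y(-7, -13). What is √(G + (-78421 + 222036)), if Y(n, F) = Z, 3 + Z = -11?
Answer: 5*√3939 ≈ 313.81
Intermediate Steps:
Z = -14 (Z = -3 - 11 = -14)
Y(n, F) = -14
G = -45140 (G = 138*(-327) - 14 = -45126 - 14 = -45140)
√(G + (-78421 + 222036)) = √(-45140 + (-78421 + 222036)) = √(-45140 + 143615) = √98475 = 5*√3939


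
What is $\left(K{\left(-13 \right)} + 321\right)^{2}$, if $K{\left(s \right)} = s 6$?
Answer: $59049$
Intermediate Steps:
$K{\left(s \right)} = 6 s$
$\left(K{\left(-13 \right)} + 321\right)^{2} = \left(6 \left(-13\right) + 321\right)^{2} = \left(-78 + 321\right)^{2} = 243^{2} = 59049$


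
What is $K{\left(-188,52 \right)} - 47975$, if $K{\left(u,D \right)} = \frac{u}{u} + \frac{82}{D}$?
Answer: $- \frac{1247283}{26} \approx -47972.0$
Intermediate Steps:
$K{\left(u,D \right)} = 1 + \frac{82}{D}$
$K{\left(-188,52 \right)} - 47975 = \frac{82 + 52}{52} - 47975 = \frac{1}{52} \cdot 134 - 47975 = \frac{67}{26} - 47975 = - \frac{1247283}{26}$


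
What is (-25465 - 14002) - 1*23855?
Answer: -63322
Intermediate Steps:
(-25465 - 14002) - 1*23855 = -39467 - 23855 = -63322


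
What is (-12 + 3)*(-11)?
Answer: 99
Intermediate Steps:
(-12 + 3)*(-11) = -9*(-11) = 99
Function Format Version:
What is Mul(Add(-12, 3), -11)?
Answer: 99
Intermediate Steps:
Mul(Add(-12, 3), -11) = Mul(-9, -11) = 99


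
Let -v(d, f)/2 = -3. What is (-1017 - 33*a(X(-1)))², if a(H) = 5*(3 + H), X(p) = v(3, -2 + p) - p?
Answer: 7112889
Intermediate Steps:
v(d, f) = 6 (v(d, f) = -2*(-3) = 6)
X(p) = 6 - p
a(H) = 15 + 5*H
(-1017 - 33*a(X(-1)))² = (-1017 - 33*(15 + 5*(6 - 1*(-1))))² = (-1017 - 33*(15 + 5*(6 + 1)))² = (-1017 - 33*(15 + 5*7))² = (-1017 - 33*(15 + 35))² = (-1017 - 33*50)² = (-1017 - 1650)² = (-2667)² = 7112889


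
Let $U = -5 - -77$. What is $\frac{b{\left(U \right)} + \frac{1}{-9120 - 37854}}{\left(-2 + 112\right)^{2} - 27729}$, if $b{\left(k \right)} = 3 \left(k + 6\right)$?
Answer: $- \frac{10991915}{734156646} \approx -0.014972$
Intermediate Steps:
$U = 72$ ($U = -5 + 77 = 72$)
$b{\left(k \right)} = 18 + 3 k$ ($b{\left(k \right)} = 3 \left(6 + k\right) = 18 + 3 k$)
$\frac{b{\left(U \right)} + \frac{1}{-9120 - 37854}}{\left(-2 + 112\right)^{2} - 27729} = \frac{\left(18 + 3 \cdot 72\right) + \frac{1}{-9120 - 37854}}{\left(-2 + 112\right)^{2} - 27729} = \frac{\left(18 + 216\right) + \frac{1}{-46974}}{110^{2} - 27729} = \frac{234 - \frac{1}{46974}}{12100 - 27729} = \frac{10991915}{46974 \left(-15629\right)} = \frac{10991915}{46974} \left(- \frac{1}{15629}\right) = - \frac{10991915}{734156646}$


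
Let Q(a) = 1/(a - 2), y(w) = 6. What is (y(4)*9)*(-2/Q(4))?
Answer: -216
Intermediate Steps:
Q(a) = 1/(-2 + a)
(y(4)*9)*(-2/Q(4)) = (6*9)*(-2/(1/(-2 + 4))) = 54*(-2/(1/2)) = 54*(-2/½) = 54*(-2*2) = 54*(-4) = -216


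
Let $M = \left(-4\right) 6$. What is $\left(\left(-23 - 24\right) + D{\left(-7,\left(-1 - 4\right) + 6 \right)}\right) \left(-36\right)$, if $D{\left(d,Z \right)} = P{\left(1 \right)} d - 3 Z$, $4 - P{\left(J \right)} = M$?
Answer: $8856$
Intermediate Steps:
$M = -24$
$P{\left(J \right)} = 28$ ($P{\left(J \right)} = 4 - -24 = 4 + 24 = 28$)
$D{\left(d,Z \right)} = - 3 Z + 28 d$ ($D{\left(d,Z \right)} = 28 d - 3 Z = - 3 Z + 28 d$)
$\left(\left(-23 - 24\right) + D{\left(-7,\left(-1 - 4\right) + 6 \right)}\right) \left(-36\right) = \left(\left(-23 - 24\right) - \left(196 + 3 \left(\left(-1 - 4\right) + 6\right)\right)\right) \left(-36\right) = \left(\left(-23 - 24\right) - \left(196 + 3 \left(-5 + 6\right)\right)\right) \left(-36\right) = \left(-47 - 199\right) \left(-36\right) = \left(-246\right) \left(-36\right) = 8856$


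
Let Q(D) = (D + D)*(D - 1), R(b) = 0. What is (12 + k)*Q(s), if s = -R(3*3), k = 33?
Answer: 0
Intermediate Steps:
s = 0 (s = -1*0 = 0)
Q(D) = 2*D*(-1 + D) (Q(D) = (2*D)*(-1 + D) = 2*D*(-1 + D))
(12 + k)*Q(s) = (12 + 33)*(2*0*(-1 + 0)) = 45*(2*0*(-1)) = 45*0 = 0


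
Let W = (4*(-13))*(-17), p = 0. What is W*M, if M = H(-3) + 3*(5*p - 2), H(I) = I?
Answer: -7956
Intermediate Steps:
W = 884 (W = -52*(-17) = 884)
M = -9 (M = -3 + 3*(5*0 - 2) = -3 + 3*(0 - 2) = -3 + 3*(-2) = -3 - 6 = -9)
W*M = 884*(-9) = -7956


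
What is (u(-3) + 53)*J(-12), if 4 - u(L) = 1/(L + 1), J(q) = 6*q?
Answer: -4140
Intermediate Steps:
u(L) = 4 - 1/(1 + L) (u(L) = 4 - 1/(L + 1) = 4 - 1/(1 + L))
(u(-3) + 53)*J(-12) = ((3 + 4*(-3))/(1 - 3) + 53)*(6*(-12)) = ((3 - 12)/(-2) + 53)*(-72) = (-½*(-9) + 53)*(-72) = (9/2 + 53)*(-72) = (115/2)*(-72) = -4140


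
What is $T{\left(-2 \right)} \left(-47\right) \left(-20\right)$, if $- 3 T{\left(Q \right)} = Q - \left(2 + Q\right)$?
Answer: $\frac{1880}{3} \approx 626.67$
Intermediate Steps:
$T{\left(Q \right)} = \frac{2}{3}$ ($T{\left(Q \right)} = - \frac{Q - \left(2 + Q\right)}{3} = \left(- \frac{1}{3}\right) \left(-2\right) = \frac{2}{3}$)
$T{\left(-2 \right)} \left(-47\right) \left(-20\right) = \frac{2}{3} \left(-47\right) \left(-20\right) = \left(- \frac{94}{3}\right) \left(-20\right) = \frac{1880}{3}$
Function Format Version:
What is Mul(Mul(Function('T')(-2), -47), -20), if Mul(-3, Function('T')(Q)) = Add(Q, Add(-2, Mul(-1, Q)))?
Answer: Rational(1880, 3) ≈ 626.67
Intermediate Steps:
Function('T')(Q) = Rational(2, 3) (Function('T')(Q) = Mul(Rational(-1, 3), Add(Q, Add(-2, Mul(-1, Q)))) = Mul(Rational(-1, 3), -2) = Rational(2, 3))
Mul(Mul(Function('T')(-2), -47), -20) = Mul(Mul(Rational(2, 3), -47), -20) = Mul(Rational(-94, 3), -20) = Rational(1880, 3)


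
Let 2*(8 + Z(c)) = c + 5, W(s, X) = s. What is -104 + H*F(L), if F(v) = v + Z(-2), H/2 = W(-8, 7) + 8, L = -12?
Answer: -104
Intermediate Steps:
Z(c) = -11/2 + c/2 (Z(c) = -8 + (c + 5)/2 = -8 + (5 + c)/2 = -8 + (5/2 + c/2) = -11/2 + c/2)
H = 0 (H = 2*(-8 + 8) = 2*0 = 0)
F(v) = -13/2 + v (F(v) = v + (-11/2 + (½)*(-2)) = v + (-11/2 - 1) = v - 13/2 = -13/2 + v)
-104 + H*F(L) = -104 + 0*(-13/2 - 12) = -104 + 0*(-37/2) = -104 + 0 = -104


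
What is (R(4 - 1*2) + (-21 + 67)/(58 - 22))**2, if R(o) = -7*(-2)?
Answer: 75625/324 ≈ 233.41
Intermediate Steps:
R(o) = 14
(R(4 - 1*2) + (-21 + 67)/(58 - 22))**2 = (14 + (-21 + 67)/(58 - 22))**2 = (14 + 46/36)**2 = (14 + 46*(1/36))**2 = (14 + 23/18)**2 = (275/18)**2 = 75625/324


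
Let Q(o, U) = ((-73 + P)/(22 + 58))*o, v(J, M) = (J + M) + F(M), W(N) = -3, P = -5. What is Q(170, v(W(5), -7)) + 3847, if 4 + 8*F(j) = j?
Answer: 14725/4 ≈ 3681.3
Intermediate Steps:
F(j) = -½ + j/8
v(J, M) = -½ + J + 9*M/8 (v(J, M) = (J + M) + (-½ + M/8) = -½ + J + 9*M/8)
Q(o, U) = -39*o/40 (Q(o, U) = ((-73 - 5)/(22 + 58))*o = (-78/80)*o = (-78*1/80)*o = -39*o/40)
Q(170, v(W(5), -7)) + 3847 = -39/40*170 + 3847 = -663/4 + 3847 = 14725/4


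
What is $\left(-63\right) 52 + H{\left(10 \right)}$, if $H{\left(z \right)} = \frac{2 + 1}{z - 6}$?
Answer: $- \frac{13101}{4} \approx -3275.3$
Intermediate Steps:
$H{\left(z \right)} = \frac{3}{-6 + z}$
$\left(-63\right) 52 + H{\left(10 \right)} = \left(-63\right) 52 + \frac{3}{-6 + 10} = -3276 + \frac{3}{4} = - \frac{13101}{4}$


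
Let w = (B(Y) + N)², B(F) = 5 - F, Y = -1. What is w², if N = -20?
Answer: 38416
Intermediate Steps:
w = 196 (w = ((5 - 1*(-1)) - 20)² = ((5 + 1) - 20)² = (6 - 20)² = (-14)² = 196)
w² = 196² = 38416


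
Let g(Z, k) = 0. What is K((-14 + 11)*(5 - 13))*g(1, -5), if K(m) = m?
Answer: 0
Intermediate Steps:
K((-14 + 11)*(5 - 13))*g(1, -5) = ((-14 + 11)*(5 - 13))*0 = -3*(-8)*0 = 24*0 = 0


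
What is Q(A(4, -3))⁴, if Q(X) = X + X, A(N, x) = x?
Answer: 1296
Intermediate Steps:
Q(X) = 2*X
Q(A(4, -3))⁴ = (2*(-3))⁴ = (-6)⁴ = 1296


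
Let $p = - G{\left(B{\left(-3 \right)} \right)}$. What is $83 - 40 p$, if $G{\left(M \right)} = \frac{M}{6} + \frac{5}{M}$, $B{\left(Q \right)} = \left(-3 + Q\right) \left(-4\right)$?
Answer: $\frac{754}{3} \approx 251.33$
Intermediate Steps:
$B{\left(Q \right)} = 12 - 4 Q$
$G{\left(M \right)} = \frac{5}{M} + \frac{M}{6}$ ($G{\left(M \right)} = M \frac{1}{6} + \frac{5}{M} = \frac{M}{6} + \frac{5}{M} = \frac{5}{M} + \frac{M}{6}$)
$p = - \frac{101}{24}$ ($p = - (\frac{5}{12 - -12} + \frac{12 - -12}{6}) = - (\frac{5}{12 + 12} + \frac{12 + 12}{6}) = - (\frac{5}{24} + \frac{1}{6} \cdot 24) = - (5 \cdot \frac{1}{24} + 4) = - (\frac{5}{24} + 4) = \left(-1\right) \frac{101}{24} = - \frac{101}{24} \approx -4.2083$)
$83 - 40 p = 83 - - \frac{505}{3} = 83 + \frac{505}{3} = \frac{754}{3}$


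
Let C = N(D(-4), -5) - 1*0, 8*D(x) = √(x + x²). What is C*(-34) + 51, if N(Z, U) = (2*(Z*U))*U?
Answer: 51 - 425*√3 ≈ -685.12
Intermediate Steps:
D(x) = √(x + x²)/8
N(Z, U) = 2*Z*U² (N(Z, U) = (2*(U*Z))*U = (2*U*Z)*U = 2*Z*U²)
C = 25*√3/2 (C = 2*(√(-4*(1 - 4))/8)*(-5)² - 1*0 = 2*(√(-4*(-3))/8)*25 + 0 = 2*(√12/8)*25 + 0 = 2*((2*√3)/8)*25 + 0 = 2*(√3/4)*25 + 0 = 25*√3/2 + 0 = 25*√3/2 ≈ 21.651)
C*(-34) + 51 = (25*√3/2)*(-34) + 51 = -425*√3 + 51 = 51 - 425*√3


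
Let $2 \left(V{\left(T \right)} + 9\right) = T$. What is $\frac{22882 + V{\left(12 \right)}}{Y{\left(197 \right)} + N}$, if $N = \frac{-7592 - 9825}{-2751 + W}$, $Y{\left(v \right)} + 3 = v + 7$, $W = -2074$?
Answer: $\frac{110391175}{987242} \approx 111.82$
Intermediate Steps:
$Y{\left(v \right)} = 4 + v$ ($Y{\left(v \right)} = -3 + \left(v + 7\right) = -3 + \left(7 + v\right) = 4 + v$)
$V{\left(T \right)} = -9 + \frac{T}{2}$
$N = \frac{17417}{4825}$ ($N = \frac{-7592 - 9825}{-2751 - 2074} = - \frac{17417}{-4825} = \left(-17417\right) \left(- \frac{1}{4825}\right) = \frac{17417}{4825} \approx 3.6097$)
$\frac{22882 + V{\left(12 \right)}}{Y{\left(197 \right)} + N} = \frac{22882 + \left(-9 + \frac{1}{2} \cdot 12\right)}{\left(4 + 197\right) + \frac{17417}{4825}} = \frac{22882 + \left(-9 + 6\right)}{201 + \frac{17417}{4825}} = \frac{22882 - 3}{\frac{987242}{4825}} = 22879 \cdot \frac{4825}{987242} = \frac{110391175}{987242}$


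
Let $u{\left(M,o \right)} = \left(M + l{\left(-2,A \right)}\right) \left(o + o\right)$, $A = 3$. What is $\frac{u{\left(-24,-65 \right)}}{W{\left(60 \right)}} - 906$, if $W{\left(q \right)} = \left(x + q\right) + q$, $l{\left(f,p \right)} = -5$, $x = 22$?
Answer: $- \frac{62441}{71} \approx -879.45$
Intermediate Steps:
$u{\left(M,o \right)} = 2 o \left(-5 + M\right)$ ($u{\left(M,o \right)} = \left(M - 5\right) \left(o + o\right) = \left(-5 + M\right) 2 o = 2 o \left(-5 + M\right)$)
$W{\left(q \right)} = 22 + 2 q$ ($W{\left(q \right)} = \left(22 + q\right) + q = 22 + 2 q$)
$\frac{u{\left(-24,-65 \right)}}{W{\left(60 \right)}} - 906 = \frac{2 \left(-65\right) \left(-5 - 24\right)}{22 + 2 \cdot 60} - 906 = \frac{2 \left(-65\right) \left(-29\right)}{22 + 120} - 906 = \frac{3770}{142} - 906 = 3770 \cdot \frac{1}{142} - 906 = \frac{1885}{71} - 906 = - \frac{62441}{71}$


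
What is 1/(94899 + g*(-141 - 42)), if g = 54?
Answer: 1/85017 ≈ 1.1762e-5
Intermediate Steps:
1/(94899 + g*(-141 - 42)) = 1/(94899 + 54*(-141 - 42)) = 1/(94899 + 54*(-183)) = 1/(94899 - 9882) = 1/85017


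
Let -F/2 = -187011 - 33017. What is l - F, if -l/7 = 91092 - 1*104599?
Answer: -345507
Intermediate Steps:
l = 94549 (l = -7*(91092 - 1*104599) = -7*(91092 - 104599) = -7*(-13507) = 94549)
F = 440056 (F = -2*(-187011 - 33017) = -2*(-220028) = 440056)
l - F = 94549 - 1*440056 = 94549 - 440056 = -345507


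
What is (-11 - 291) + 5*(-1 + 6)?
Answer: -277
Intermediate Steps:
(-11 - 291) + 5*(-1 + 6) = -302 + 5*5 = -302 + 25 = -277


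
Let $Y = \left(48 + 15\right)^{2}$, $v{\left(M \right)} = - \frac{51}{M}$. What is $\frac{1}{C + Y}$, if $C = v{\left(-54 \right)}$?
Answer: $\frac{18}{71459} \approx 0.00025189$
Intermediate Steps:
$Y = 3969$ ($Y = 63^{2} = 3969$)
$C = \frac{17}{18}$ ($C = - \frac{51}{-54} = \left(-51\right) \left(- \frac{1}{54}\right) = \frac{17}{18} \approx 0.94444$)
$\frac{1}{C + Y} = \frac{1}{\frac{17}{18} + 3969} = \frac{1}{\frac{71459}{18}} = \frac{18}{71459}$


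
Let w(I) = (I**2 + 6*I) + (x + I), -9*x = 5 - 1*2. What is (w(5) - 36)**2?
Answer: 5041/9 ≈ 560.11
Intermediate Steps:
x = -1/3 (x = -(5 - 1*2)/9 = -(5 - 2)/9 = -1/9*3 = -1/3 ≈ -0.33333)
w(I) = -1/3 + I**2 + 7*I (w(I) = (I**2 + 6*I) + (-1/3 + I) = -1/3 + I**2 + 7*I)
(w(5) - 36)**2 = ((-1/3 + 5**2 + 7*5) - 36)**2 = ((-1/3 + 25 + 35) - 36)**2 = (179/3 - 36)**2 = (71/3)**2 = 5041/9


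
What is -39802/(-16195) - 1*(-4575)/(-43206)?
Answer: 548531029/233240390 ≈ 2.3518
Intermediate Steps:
-39802/(-16195) - 1*(-4575)/(-43206) = -39802*(-1/16195) + 4575*(-1/43206) = 39802/16195 - 1525/14402 = 548531029/233240390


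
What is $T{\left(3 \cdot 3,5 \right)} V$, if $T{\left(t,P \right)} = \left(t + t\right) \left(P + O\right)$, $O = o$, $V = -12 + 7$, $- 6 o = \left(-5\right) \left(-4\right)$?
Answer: $-150$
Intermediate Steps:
$o = - \frac{10}{3}$ ($o = - \frac{\left(-5\right) \left(-4\right)}{6} = \left(- \frac{1}{6}\right) 20 = - \frac{10}{3} \approx -3.3333$)
$V = -5$
$O = - \frac{10}{3} \approx -3.3333$
$T{\left(t,P \right)} = 2 t \left(- \frac{10}{3} + P\right)$ ($T{\left(t,P \right)} = \left(t + t\right) \left(P - \frac{10}{3}\right) = 2 t \left(- \frac{10}{3} + P\right)$)
$T{\left(3 \cdot 3,5 \right)} V = \frac{2 \cdot 3 \cdot 3 \left(-10 + 3 \cdot 5\right)}{3} \left(-5\right) = \frac{2}{3} \cdot 9 \left(-10 + 15\right) \left(-5\right) = \frac{2}{3} \cdot 9 \cdot 5 \left(-5\right) = 30 \left(-5\right) = -150$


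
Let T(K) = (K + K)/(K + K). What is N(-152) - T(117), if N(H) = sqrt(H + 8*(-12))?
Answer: -1 + 2*I*sqrt(62) ≈ -1.0 + 15.748*I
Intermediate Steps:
T(K) = 1 (T(K) = (2*K)/((2*K)) = (2*K)*(1/(2*K)) = 1)
N(H) = sqrt(-96 + H) (N(H) = sqrt(H - 96) = sqrt(-96 + H))
N(-152) - T(117) = sqrt(-96 - 152) - 1*1 = sqrt(-248) - 1 = 2*I*sqrt(62) - 1 = -1 + 2*I*sqrt(62)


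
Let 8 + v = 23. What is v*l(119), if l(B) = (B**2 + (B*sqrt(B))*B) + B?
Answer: 214200 + 212415*sqrt(119) ≈ 2.5314e+6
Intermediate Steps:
v = 15 (v = -8 + 23 = 15)
l(B) = B + B**2 + B**(5/2) (l(B) = (B**2 + B**(3/2)*B) + B = (B**2 + B**(5/2)) + B = B + B**2 + B**(5/2))
v*l(119) = 15*(119 + 119**2 + 119**(5/2)) = 15*(119 + 14161 + 14161*sqrt(119)) = 15*(14280 + 14161*sqrt(119)) = 214200 + 212415*sqrt(119)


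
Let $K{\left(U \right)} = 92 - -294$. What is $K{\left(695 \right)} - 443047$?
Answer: $-442661$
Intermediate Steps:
$K{\left(U \right)} = 386$ ($K{\left(U \right)} = 92 + 294 = 386$)
$K{\left(695 \right)} - 443047 = 386 - 443047 = -442661$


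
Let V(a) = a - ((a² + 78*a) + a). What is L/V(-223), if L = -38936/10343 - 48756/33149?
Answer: 1794972772/11086381559845 ≈ 0.00016191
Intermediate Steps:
V(a) = -a² - 78*a (V(a) = a - (a² + 79*a) = a + (-a² - 79*a) = -a² - 78*a)
L = -1794972772/342860107 (L = -38936*1/10343 - 48756*1/33149 = -38936/10343 - 48756/33149 = -1794972772/342860107 ≈ -5.2353)
L/V(-223) = -1794972772*1/(223*(78 - 223))/342860107 = -1794972772/(342860107*((-1*(-223)*(-145)))) = -1794972772/342860107/(-32335) = -1794972772/342860107*(-1/32335) = 1794972772/11086381559845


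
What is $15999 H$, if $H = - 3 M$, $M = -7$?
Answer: $335979$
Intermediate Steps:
$H = 21$ ($H = \left(-3\right) \left(-7\right) = 21$)
$15999 H = 15999 \cdot 21 = 335979$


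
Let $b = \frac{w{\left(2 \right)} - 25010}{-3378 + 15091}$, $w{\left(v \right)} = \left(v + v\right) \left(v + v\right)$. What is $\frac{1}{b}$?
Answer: $- \frac{11713}{24994} \approx -0.46863$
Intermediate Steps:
$w{\left(v \right)} = 4 v^{2}$ ($w{\left(v \right)} = 2 v 2 v = 4 v^{2}$)
$b = - \frac{24994}{11713}$ ($b = \frac{4 \cdot 2^{2} - 25010}{-3378 + 15091} = \frac{4 \cdot 4 - 25010}{11713} = \left(16 - 25010\right) \frac{1}{11713} = \left(-24994\right) \frac{1}{11713} = - \frac{24994}{11713} \approx -2.1339$)
$\frac{1}{b} = \frac{1}{- \frac{24994}{11713}} = - \frac{11713}{24994}$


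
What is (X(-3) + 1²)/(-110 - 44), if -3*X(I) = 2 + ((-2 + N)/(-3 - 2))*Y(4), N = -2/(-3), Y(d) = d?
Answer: 1/6930 ≈ 0.00014430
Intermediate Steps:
N = ⅔ (N = -2*(-⅓) = ⅔ ≈ 0.66667)
X(I) = -46/45 (X(I) = -(2 + ((-2 + ⅔)/(-3 - 2))*4)/3 = -(2 - 4/3/(-5)*4)/3 = -(2 - 4/3*(-⅕)*4)/3 = -(2 + (4/15)*4)/3 = -(2 + 16/15)/3 = -⅓*46/15 = -46/45)
(X(-3) + 1²)/(-110 - 44) = (-46/45 + 1²)/(-110 - 44) = (-46/45 + 1)/(-154) = -1/154*(-1/45) = 1/6930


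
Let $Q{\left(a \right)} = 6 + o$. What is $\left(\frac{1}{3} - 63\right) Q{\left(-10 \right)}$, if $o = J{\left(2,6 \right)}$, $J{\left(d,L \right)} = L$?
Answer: $-752$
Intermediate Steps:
$o = 6$
$Q{\left(a \right)} = 12$ ($Q{\left(a \right)} = 6 + 6 = 12$)
$\left(\frac{1}{3} - 63\right) Q{\left(-10 \right)} = \left(\frac{1}{3} - 63\right) 12 = \left(- \frac{188}{3}\right) 12 = -752$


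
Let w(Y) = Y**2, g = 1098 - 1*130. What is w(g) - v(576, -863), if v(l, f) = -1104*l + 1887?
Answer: 1571041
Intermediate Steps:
v(l, f) = 1887 - 1104*l
g = 968 (g = 1098 - 130 = 968)
w(g) - v(576, -863) = 968**2 - (1887 - 1104*576) = 937024 - (1887 - 635904) = 937024 - 1*(-634017) = 937024 + 634017 = 1571041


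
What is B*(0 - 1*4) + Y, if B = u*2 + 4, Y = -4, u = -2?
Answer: -4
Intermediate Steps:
B = 0 (B = -2*2 + 4 = -4 + 4 = 0)
B*(0 - 1*4) + Y = 0*(0 - 1*4) - 4 = 0*(0 - 4) - 4 = 0*(-4) - 4 = 0 - 4 = -4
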